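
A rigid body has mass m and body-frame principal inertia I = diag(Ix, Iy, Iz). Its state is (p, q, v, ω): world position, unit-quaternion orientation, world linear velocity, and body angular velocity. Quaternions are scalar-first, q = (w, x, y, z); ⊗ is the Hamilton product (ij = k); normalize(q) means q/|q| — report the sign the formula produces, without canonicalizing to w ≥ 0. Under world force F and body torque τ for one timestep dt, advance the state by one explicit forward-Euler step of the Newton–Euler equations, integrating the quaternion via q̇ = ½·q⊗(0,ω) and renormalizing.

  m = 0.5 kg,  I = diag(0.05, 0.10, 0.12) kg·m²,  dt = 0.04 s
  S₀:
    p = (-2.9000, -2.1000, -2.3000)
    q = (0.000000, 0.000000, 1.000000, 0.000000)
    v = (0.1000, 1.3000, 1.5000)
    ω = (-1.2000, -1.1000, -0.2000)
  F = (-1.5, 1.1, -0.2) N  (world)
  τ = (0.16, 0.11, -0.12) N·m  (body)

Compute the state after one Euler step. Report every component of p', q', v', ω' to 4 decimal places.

ω×(Iω) gyroscopic = (0.0044, -0.0168, 0.0660)
angular accel α = (3.1120, 1.2680, -1.5500)
ω + α·dt = (-1.0755, -1.0493, -0.2620)
Hamilton product q⊗(0,ω) = (1.1000000, -0.2000000, 0.0000000, 1.2000000)
q' = normalize(q + ½dt·q⊗(0,ω)) = (0.0220, -0.0040, 0.9995, 0.0240)
linear accel F/m = (-3.0000, 2.2000, -0.4000)
new position p' = (-2.8960, -2.0480, -2.2400)
v + (F/m)dt = (-0.0200, 1.3880, 1.4840)

p' = (-2.8960, -2.0480, -2.2400)
q' = (0.0220, -0.0040, 0.9995, 0.0240)
v' = (-0.0200, 1.3880, 1.4840)
ω' = (-1.0755, -1.0493, -0.2620)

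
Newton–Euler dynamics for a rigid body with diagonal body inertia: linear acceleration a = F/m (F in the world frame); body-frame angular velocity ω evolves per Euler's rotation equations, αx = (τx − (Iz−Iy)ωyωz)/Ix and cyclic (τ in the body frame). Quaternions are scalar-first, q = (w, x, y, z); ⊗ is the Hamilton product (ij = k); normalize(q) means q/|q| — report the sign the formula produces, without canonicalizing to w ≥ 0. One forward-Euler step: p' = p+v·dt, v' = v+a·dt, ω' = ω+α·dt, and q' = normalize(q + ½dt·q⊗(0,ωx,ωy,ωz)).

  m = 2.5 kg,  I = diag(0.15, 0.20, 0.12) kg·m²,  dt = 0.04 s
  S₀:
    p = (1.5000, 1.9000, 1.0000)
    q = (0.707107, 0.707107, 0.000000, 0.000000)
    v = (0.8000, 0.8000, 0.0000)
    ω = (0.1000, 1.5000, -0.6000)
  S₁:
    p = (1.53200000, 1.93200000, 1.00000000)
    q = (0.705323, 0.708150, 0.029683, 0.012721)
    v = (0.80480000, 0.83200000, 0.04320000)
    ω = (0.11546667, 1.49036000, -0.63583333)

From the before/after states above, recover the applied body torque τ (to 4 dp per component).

Δω = ω₁−ω₀ = (0.01546667, -0.00964000, -0.03583333)
I·α + gyro = (0.1300, -0.0500, -0.1000)

τ = (0.1300, -0.0500, -0.1000)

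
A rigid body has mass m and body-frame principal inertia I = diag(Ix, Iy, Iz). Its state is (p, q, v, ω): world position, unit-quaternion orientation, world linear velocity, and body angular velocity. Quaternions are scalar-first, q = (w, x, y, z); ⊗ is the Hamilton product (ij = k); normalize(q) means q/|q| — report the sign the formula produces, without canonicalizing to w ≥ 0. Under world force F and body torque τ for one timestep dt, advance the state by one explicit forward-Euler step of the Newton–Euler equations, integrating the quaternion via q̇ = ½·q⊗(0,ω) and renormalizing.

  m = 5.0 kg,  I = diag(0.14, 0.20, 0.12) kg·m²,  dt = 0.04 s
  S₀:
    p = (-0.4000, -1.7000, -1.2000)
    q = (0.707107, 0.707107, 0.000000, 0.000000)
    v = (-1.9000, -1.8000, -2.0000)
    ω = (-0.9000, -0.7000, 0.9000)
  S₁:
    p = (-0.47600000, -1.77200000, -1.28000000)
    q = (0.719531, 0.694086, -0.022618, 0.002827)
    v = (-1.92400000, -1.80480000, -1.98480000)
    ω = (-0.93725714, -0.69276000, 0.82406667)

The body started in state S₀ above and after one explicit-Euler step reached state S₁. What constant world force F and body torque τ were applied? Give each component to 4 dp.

F = (-3.0000, -0.6000, 1.9000)
τ = (-0.0800, 0.0200, -0.1900)

rate change Δω = (-0.03725714, 0.00724000, -0.07593333)
I·α + gyro = (-0.0800, 0.0200, -0.1900)
velocity change Δv = (-0.02400000, -0.00480000, 0.01520000)
applied force F = (-3.0000, -0.6000, 1.9000)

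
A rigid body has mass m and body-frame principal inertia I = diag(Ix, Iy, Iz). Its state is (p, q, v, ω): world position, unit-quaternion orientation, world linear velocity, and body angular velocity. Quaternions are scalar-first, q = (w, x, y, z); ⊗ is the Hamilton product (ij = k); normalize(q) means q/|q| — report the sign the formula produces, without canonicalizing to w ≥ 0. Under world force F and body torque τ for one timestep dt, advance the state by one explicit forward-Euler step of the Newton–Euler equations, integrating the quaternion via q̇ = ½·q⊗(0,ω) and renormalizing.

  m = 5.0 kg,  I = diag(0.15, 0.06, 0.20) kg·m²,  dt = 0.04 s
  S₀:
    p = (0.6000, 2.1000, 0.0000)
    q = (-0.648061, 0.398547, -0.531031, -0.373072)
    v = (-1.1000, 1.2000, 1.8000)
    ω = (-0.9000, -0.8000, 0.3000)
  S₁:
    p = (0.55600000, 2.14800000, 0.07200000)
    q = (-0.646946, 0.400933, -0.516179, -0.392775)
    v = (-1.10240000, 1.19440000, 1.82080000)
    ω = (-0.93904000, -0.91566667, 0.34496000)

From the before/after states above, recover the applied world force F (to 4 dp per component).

F = (-0.3000, -0.7000, 2.6000)

Δv = v₁−v₀ = (-0.00240000, -0.00560000, 0.02080000)
F = m·Δv/dt = (-0.3000, -0.7000, 2.6000)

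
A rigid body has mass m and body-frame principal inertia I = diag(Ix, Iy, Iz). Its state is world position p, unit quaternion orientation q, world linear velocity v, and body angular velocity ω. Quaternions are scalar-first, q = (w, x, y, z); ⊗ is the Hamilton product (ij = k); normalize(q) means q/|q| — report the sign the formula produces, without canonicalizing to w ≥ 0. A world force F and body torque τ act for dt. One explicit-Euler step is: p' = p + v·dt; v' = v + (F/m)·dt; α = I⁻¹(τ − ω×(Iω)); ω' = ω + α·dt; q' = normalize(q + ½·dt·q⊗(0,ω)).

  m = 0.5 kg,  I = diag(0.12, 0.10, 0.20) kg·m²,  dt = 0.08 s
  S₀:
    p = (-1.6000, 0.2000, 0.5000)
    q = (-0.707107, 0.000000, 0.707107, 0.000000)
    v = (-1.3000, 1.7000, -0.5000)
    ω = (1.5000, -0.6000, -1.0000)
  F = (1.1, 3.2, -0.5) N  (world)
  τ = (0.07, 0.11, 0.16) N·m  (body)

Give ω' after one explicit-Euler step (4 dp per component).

gyro term ω×Iω = (0.0600, 0.1200, 0.0180)
α = I⁻¹(τ − ω×Iω) = (0.0833, -0.1000, 0.7100)
ω + α·dt = (1.5067, -0.6080, -0.9432)

ω' = (1.5067, -0.6080, -0.9432)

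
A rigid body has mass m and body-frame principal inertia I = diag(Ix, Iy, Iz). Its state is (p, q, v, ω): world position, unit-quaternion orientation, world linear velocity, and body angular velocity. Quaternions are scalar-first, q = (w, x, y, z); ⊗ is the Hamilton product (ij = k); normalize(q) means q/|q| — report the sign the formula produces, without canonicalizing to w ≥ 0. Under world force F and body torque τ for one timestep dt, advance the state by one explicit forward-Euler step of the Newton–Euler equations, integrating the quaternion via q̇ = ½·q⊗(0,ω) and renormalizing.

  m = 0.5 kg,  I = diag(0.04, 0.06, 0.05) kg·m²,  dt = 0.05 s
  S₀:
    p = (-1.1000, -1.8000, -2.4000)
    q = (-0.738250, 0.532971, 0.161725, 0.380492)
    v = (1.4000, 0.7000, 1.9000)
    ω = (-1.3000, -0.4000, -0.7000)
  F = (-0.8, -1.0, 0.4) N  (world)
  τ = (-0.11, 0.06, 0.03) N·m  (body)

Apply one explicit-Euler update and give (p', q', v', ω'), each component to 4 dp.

p' = (-1.0300, -1.7650, -2.3050)
q' = (-0.7121, 0.5575, 0.1659, 0.3931)
v' = (1.3200, 0.6000, 1.9400)
ω' = (-1.4340, -0.3424, -0.6804)

a = F/m = (-1.6000, -2.0000, 0.8000)
p' = p + v·dt = (-1.0300, -1.7650, -2.3050)
v' = v + a·dt = (1.3200, 0.6000, 1.9400)
ω×(Iω) gyroscopic = (-0.0028, -0.0091, 0.0104)
(τ − ω×Iω)/I = (-2.6800, 1.1517, 0.3920)
new body rate ω' = (-1.4340, -0.3424, -0.6804)
q⊗(0,ω) = (1.0238967, 0.9987143, 0.1737401, 0.5138291)
q' = normalize(q + ½dt·q⊗(0,ω)) = (-0.7121, 0.5575, 0.1659, 0.3931)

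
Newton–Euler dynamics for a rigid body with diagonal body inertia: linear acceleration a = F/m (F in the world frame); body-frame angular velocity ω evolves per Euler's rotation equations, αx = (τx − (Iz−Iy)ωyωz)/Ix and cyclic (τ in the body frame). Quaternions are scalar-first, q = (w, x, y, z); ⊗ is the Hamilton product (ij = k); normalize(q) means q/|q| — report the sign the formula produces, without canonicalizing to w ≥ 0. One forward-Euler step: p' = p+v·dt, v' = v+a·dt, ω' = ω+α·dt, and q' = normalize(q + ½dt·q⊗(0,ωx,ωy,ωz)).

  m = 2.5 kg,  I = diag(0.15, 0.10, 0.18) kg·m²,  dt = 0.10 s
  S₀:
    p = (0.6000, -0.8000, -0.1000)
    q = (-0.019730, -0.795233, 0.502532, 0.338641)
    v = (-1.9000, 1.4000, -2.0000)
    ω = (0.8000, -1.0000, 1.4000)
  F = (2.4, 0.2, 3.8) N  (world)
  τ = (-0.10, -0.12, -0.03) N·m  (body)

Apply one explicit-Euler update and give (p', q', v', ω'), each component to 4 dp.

a = F/m = (0.9600, 0.0800, 1.5200)
p' = p + v·dt = (0.4100, -0.6600, -0.3000)
v + (F/m)dt = (-1.8040, 1.4080, -1.8480)
precession coupling ω×(Iω) = (-0.1120, -0.0336, 0.0400)
angular accel α = (0.0800, -0.8640, -0.3889)
ω + α·dt = (0.8080, -1.0864, 1.3611)
q⊗(0,ω) = (0.6646210, 1.0264018, 1.4039690, 0.3655854)
updated quaternion q' = (0.0134, -0.7406, 0.5702, 0.3553)

p' = (0.4100, -0.6600, -0.3000)
q' = (0.0134, -0.7406, 0.5702, 0.3553)
v' = (-1.8040, 1.4080, -1.8480)
ω' = (0.8080, -1.0864, 1.3611)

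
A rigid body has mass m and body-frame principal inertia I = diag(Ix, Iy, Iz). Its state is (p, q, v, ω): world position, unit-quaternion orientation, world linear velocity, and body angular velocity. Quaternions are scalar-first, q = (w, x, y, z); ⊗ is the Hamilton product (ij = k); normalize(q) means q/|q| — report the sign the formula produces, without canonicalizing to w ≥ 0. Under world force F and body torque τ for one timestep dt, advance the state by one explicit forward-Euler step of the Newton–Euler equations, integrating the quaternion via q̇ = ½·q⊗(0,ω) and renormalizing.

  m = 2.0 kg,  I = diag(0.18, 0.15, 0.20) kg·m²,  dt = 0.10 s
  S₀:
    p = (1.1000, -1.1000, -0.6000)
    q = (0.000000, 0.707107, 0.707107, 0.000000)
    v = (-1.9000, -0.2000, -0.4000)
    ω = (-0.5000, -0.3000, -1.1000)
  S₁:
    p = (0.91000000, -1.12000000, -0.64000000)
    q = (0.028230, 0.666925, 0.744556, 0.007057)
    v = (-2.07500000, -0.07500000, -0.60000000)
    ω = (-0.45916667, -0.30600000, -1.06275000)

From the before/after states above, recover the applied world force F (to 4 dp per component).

velocity change Δv = (-0.17500000, 0.12500000, -0.20000000)
applied force F = (-3.5000, 2.5000, -4.0000)

F = (-3.5000, 2.5000, -4.0000)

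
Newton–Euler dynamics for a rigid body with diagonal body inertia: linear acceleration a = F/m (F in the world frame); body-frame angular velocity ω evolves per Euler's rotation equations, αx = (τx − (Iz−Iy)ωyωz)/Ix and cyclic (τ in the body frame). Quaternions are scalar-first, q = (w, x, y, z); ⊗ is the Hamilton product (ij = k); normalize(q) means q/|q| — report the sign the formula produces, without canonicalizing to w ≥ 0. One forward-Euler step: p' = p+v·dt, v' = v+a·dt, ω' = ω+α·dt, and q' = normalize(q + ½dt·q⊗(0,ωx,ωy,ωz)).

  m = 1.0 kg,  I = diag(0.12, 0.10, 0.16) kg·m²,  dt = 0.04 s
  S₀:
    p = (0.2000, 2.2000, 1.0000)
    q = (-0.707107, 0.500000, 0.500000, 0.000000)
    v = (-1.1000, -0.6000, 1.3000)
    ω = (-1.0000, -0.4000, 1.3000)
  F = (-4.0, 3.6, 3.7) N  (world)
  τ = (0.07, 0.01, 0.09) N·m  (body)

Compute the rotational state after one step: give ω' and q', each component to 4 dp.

α = I⁻¹(τ − ω×Iω) = (0.8433, -0.4200, 0.6125)
new body rate ω' = (-0.9663, -0.4168, 1.3245)
2q̇ = q⊗(0,ω) = (0.7000000, 1.3571070, -0.3671572, -0.6192391)
updated quaternion q' = (-0.6927, 0.5268, 0.4924, -0.0124)

ω' = (-0.9663, -0.4168, 1.3245)
q' = (-0.6927, 0.5268, 0.4924, -0.0124)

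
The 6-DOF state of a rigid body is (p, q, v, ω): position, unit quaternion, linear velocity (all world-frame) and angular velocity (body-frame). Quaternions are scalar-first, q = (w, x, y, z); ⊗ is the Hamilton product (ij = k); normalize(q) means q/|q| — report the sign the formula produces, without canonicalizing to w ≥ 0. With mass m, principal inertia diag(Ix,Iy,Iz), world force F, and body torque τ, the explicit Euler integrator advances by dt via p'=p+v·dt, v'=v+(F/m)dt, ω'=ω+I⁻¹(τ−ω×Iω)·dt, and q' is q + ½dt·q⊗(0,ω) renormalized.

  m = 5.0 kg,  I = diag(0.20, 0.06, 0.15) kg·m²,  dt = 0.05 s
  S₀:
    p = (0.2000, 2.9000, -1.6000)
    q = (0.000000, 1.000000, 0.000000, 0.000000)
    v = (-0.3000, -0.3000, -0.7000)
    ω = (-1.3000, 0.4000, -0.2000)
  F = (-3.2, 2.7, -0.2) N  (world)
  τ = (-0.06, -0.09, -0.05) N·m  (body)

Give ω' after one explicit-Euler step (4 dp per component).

precession coupling ω×(Iω) = (-0.0072, 0.0130, 0.0728)
(τ − ω×Iω)/I = (-0.2640, -1.7167, -0.8187)
ω' = ω + α·dt = (-1.3132, 0.3142, -0.2409)

ω' = (-1.3132, 0.3142, -0.2409)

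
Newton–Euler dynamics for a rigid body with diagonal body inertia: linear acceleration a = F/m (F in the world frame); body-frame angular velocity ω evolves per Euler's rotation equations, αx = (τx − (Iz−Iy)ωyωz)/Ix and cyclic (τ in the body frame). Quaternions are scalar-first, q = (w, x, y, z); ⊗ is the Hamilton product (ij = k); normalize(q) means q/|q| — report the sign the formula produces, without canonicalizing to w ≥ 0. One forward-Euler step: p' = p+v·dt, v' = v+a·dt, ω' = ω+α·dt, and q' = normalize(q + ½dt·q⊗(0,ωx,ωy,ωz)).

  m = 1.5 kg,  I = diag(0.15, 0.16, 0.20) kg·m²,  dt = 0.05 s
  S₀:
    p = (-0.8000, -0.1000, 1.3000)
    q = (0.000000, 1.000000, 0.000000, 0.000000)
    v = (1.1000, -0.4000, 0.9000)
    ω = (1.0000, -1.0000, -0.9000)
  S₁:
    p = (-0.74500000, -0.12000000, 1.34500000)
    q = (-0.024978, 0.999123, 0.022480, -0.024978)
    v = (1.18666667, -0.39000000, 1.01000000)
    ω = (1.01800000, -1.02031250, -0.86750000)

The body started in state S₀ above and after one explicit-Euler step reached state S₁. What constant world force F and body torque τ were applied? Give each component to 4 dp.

F = (2.6000, 0.3000, 3.3000)
τ = (0.0900, -0.0200, 0.1200)

Δω = ω₁−ω₀ = (0.01800000, -0.02031250, 0.03250000)
precession coupling = (0.0360, 0.0450, -0.0100)
I·α + gyro = (0.0900, -0.0200, 0.1200)
velocity change Δv = (0.08666667, 0.01000000, 0.11000000)
F = m·Δv/dt = (2.6000, 0.3000, 3.3000)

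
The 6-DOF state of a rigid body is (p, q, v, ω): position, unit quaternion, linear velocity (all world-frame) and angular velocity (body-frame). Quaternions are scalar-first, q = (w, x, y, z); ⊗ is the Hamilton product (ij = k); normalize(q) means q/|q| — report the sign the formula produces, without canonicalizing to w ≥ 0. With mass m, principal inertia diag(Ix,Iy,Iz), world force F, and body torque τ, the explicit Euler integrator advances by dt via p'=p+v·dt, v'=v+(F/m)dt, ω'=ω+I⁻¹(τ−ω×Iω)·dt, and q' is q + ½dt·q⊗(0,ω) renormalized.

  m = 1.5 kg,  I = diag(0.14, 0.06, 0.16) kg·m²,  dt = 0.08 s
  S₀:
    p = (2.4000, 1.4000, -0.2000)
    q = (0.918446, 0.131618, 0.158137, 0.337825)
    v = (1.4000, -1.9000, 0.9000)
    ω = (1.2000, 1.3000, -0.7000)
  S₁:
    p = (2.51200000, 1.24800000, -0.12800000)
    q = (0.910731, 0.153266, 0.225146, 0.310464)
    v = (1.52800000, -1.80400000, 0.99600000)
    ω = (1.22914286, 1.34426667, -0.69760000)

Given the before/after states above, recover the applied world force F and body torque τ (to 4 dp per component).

ω₁ − ω₀ = (0.02914286, 0.04426667, 0.00240000)
τ = I·(Δω/dt) + ω₀×(Iω₀) = (-0.0400, 0.0500, -0.1200)
Δv = v₁−v₀ = (0.12800000, 0.09600000, 0.09600000)
m·(v₁−v₀)/dt = (2.4000, 1.8000, 1.8000)

F = (2.4000, 1.8000, 1.8000)
τ = (-0.0400, 0.0500, -0.1200)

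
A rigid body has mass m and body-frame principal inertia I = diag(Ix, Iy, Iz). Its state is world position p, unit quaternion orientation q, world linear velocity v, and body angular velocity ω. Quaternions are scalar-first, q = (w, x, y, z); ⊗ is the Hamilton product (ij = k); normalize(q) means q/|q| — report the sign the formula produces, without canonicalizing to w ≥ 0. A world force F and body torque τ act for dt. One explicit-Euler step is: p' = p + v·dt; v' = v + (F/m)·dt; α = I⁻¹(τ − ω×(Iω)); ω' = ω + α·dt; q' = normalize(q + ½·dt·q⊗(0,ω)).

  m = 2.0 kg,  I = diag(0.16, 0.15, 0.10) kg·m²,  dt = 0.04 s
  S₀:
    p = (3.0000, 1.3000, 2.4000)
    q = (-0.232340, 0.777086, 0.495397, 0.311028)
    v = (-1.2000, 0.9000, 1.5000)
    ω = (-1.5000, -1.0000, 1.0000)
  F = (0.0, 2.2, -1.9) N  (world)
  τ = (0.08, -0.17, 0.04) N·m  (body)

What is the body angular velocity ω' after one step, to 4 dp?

ω' = (-1.4925, -1.0213, 1.0220)

gyro term ω×Iω = (0.0500, -0.0900, -0.0150)
(τ − ω×Iω)/I = (0.1875, -0.5333, 0.5500)
ω + α·dt = (-1.4925, -1.0213, 1.0220)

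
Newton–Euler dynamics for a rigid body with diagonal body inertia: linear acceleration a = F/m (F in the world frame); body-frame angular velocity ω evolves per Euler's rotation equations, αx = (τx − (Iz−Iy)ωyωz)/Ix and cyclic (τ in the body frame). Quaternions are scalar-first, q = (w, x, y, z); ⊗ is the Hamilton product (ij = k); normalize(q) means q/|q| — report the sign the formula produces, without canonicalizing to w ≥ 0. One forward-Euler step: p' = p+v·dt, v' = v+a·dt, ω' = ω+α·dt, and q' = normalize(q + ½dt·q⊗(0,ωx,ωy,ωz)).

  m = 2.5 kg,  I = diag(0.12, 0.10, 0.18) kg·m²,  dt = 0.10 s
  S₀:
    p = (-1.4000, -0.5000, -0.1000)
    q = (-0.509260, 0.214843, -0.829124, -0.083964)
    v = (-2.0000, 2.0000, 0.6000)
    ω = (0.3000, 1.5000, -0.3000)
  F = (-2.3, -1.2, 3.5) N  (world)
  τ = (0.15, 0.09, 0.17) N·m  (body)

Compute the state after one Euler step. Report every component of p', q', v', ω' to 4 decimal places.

p' = (-1.6000, -0.3000, -0.0400)
q' = (-0.4502, 0.2253, -0.8627, -0.0476)
v' = (-2.0920, 1.9520, 0.7400)
ω' = (0.4550, 1.5846, -0.2006)

a = F/m = (-0.9200, -0.4800, 1.4000)
new position p' = (-1.6000, -0.3000, -0.0400)
v + (F/m)dt = (-2.0920, 1.9520, 0.7400)
angular accel α = (1.5500, 0.8460, 0.9944)
ω' = ω + α·dt = (0.4550, 1.5846, -0.2006)
2q̇ = q⊗(0,ω) = (1.1540439, 0.2219052, -0.7246263, 0.7237797)
updated quaternion q' = (-0.4502, 0.2253, -0.8627, -0.0476)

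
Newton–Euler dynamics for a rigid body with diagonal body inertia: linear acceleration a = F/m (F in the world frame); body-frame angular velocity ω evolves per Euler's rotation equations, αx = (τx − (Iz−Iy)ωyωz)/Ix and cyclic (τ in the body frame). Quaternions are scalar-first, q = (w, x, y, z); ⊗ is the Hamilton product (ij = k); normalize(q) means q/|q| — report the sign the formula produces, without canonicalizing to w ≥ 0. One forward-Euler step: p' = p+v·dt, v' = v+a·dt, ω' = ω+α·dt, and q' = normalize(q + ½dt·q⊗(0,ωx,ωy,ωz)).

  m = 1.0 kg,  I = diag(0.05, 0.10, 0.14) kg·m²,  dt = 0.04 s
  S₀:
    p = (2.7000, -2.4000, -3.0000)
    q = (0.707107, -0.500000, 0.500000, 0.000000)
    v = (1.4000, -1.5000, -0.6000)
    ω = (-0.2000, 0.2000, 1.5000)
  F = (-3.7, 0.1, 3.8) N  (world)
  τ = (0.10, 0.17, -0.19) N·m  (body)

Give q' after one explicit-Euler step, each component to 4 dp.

q⊗(0,ω) = (-0.2000000, 0.6085786, 0.8914214, 1.0606605)
q + ½dt·q⊗(0,ω), renormalized = (0.7028, -0.4876, 0.5176, 0.0212)

q' = (0.7028, -0.4876, 0.5176, 0.0212)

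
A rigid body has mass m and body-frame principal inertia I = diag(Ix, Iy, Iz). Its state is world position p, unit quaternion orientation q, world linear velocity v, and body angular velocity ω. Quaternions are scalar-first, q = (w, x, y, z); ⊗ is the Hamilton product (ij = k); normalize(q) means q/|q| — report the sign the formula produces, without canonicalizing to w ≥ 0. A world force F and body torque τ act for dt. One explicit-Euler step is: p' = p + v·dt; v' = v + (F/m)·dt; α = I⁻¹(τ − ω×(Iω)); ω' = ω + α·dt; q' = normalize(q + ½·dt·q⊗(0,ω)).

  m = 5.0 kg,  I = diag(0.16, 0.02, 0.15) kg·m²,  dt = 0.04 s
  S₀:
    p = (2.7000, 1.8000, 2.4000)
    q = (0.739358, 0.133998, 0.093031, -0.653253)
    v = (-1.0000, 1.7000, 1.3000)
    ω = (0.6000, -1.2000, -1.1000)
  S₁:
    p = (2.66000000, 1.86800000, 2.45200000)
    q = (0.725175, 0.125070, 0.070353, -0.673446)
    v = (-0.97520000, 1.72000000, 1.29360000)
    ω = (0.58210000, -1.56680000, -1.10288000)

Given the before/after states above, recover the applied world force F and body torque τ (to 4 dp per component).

rate change Δω = (-0.01790000, -0.36680000, -0.00288000)
τ = I·(Δω/dt) + ω₀×(Iω₀) = (0.1000, -0.1900, 0.0900)
Δv = v₁−v₀ = (0.02480000, 0.02000000, -0.00640000)
m·(v₁−v₀)/dt = (3.1000, 2.5000, -0.8000)

F = (3.1000, 2.5000, -0.8000)
τ = (0.1000, -0.1900, 0.0900)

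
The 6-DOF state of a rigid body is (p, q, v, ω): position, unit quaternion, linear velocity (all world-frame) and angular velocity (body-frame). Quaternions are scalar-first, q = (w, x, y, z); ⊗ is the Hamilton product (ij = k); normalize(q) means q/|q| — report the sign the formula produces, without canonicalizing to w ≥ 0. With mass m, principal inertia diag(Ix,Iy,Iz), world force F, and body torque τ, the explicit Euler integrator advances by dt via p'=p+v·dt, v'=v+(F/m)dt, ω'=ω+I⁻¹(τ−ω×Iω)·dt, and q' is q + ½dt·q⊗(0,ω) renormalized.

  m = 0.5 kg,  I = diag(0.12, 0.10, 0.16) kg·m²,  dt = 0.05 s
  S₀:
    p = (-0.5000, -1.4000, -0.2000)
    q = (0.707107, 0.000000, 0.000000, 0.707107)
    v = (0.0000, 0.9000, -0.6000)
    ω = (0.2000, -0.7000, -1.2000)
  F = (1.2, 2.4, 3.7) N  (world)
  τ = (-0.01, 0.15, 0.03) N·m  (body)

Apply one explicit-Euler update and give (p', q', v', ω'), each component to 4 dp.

α = I⁻¹(τ − ω×Iω) = (-0.5033, 1.4040, 0.1700)
ω + α·dt = (0.1748, -0.6298, -1.1915)
2q̇ = q⊗(0,ω) = (0.8485284, 0.6363963, -0.3535535, -0.8485284)
q + ½dt·q⊗(0,ω), renormalized = (0.7279, 0.0159, -0.0088, 0.6855)
a = (2.4000, 4.8000, 7.4000)
p + v·dt = (-0.5000, -1.3550, -0.2300)
new velocity v' = (0.1200, 1.1400, -0.2300)

p' = (-0.5000, -1.3550, -0.2300)
q' = (0.7279, 0.0159, -0.0088, 0.6855)
v' = (0.1200, 1.1400, -0.2300)
ω' = (0.1748, -0.6298, -1.1915)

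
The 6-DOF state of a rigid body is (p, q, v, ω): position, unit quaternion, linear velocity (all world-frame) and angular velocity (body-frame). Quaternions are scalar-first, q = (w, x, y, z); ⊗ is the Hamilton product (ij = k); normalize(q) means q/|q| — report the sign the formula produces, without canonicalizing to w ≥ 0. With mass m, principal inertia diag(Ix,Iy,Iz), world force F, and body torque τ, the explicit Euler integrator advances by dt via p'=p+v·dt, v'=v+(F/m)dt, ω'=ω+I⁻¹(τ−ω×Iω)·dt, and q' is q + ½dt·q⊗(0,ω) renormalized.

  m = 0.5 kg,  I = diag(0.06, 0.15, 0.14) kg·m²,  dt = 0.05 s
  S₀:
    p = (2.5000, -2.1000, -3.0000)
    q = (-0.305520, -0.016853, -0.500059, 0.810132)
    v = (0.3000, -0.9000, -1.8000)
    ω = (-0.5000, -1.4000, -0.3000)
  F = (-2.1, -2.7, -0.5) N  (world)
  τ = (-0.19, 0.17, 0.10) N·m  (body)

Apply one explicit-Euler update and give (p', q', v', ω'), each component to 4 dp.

linear accel F/m = (-4.2000, -5.4000, -1.0000)
p + v·dt = (2.5150, -2.1450, -3.0900)
new velocity v' = (0.0900, -1.1700, -1.8500)
angular accel α = (-3.0967, 1.2133, 0.2643)
ω' = ω + α·dt = (-0.6548, -1.3393, -0.2868)
2q̇ = q⊗(0,ω) = (-0.4654695, 1.4369625, 0.0176061, -0.1347793)
q + ½dt·q⊗(0,ω), renormalized = (-0.3169, 0.0191, -0.4993, 0.8062)

p' = (2.5150, -2.1450, -3.0900)
q' = (-0.3169, 0.0191, -0.4993, 0.8062)
v' = (0.0900, -1.1700, -1.8500)
ω' = (-0.6548, -1.3393, -0.2868)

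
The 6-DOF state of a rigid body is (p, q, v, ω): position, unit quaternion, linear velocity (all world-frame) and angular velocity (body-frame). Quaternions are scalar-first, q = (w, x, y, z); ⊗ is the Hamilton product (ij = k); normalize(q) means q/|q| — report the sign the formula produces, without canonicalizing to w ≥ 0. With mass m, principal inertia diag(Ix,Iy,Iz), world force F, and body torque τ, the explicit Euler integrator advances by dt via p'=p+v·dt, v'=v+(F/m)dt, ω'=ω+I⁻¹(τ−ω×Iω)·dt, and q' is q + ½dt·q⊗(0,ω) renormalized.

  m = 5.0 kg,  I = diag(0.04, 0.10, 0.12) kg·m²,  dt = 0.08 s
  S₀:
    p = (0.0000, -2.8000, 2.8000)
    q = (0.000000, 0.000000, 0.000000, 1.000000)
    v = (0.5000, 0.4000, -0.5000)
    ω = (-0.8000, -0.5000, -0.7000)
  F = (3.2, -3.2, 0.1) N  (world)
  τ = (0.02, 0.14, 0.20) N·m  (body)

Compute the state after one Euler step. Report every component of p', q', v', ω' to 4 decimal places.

p' = (0.0400, -2.7680, 2.7600)
q' = (0.0280, 0.0200, -0.0320, 0.9989)
v' = (0.5512, 0.3488, -0.4984)
ω' = (-0.7740, -0.3522, -0.5827)

angular accel α = (0.3250, 1.8480, 1.4667)
new body rate ω' = (-0.7740, -0.3522, -0.5827)
Hamilton product q⊗(0,ω) = (0.7000000, 0.5000000, -0.8000000, 0.0000000)
q' = normalize(q + ½dt·q⊗(0,ω)) = (0.0280, 0.0200, -0.0320, 0.9989)
a = (0.6400, -0.6400, 0.0200)
new position p' = (0.0400, -2.7680, 2.7600)
new velocity v' = (0.5512, 0.3488, -0.4984)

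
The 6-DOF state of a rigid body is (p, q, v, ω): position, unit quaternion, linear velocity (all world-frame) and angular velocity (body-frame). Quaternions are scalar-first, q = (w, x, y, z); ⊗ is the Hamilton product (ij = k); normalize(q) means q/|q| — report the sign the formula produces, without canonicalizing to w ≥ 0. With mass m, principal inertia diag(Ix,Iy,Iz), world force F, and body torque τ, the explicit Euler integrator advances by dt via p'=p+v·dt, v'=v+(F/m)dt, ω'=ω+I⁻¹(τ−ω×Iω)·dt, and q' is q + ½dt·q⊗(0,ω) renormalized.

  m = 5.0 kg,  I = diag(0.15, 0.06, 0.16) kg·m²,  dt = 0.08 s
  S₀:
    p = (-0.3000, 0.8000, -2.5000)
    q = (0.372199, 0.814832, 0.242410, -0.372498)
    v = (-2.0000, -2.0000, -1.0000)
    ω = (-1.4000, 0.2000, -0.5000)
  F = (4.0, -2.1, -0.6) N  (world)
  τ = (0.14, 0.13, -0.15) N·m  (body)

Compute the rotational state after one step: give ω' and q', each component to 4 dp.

ω' = (-1.3200, 0.3827, -0.5876)
q' = (0.4077, 0.7907, 0.2820, -0.3592)

precession coupling ω×(Iω) = (-0.0100, -0.0070, 0.0252)
α = I⁻¹(τ − ω×Iω) = (1.0000, 2.2833, -1.0950)
new body rate ω' = (-1.3200, 0.3827, -0.5876)
q⊗(0,ω) = (0.9060338, -0.5677840, 1.0033530, 0.3162409)
q' = normalize(q + ½dt·q⊗(0,ω)) = (0.4077, 0.7907, 0.2820, -0.3592)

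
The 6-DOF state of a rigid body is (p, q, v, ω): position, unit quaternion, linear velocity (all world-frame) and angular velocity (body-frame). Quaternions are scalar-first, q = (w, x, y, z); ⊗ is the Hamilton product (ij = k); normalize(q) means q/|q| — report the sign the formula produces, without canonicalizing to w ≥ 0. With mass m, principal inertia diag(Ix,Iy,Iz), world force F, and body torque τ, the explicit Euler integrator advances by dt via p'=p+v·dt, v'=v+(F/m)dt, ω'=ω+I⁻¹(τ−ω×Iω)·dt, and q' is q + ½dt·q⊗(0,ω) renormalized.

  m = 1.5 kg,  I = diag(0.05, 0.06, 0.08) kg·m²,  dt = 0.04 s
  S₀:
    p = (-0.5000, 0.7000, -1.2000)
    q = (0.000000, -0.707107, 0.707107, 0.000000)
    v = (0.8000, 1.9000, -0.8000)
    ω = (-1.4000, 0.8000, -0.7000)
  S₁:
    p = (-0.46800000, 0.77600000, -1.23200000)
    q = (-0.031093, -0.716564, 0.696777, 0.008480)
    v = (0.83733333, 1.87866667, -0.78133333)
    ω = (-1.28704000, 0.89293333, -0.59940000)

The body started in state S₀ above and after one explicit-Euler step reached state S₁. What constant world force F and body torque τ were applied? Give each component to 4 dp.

F = (1.4000, -0.8000, 0.7000)
τ = (0.1300, 0.1100, 0.1900)

Δω = ω₁−ω₀ = (0.11296000, 0.09293333, 0.10060000)
gyro term ω₀×Iω₀ = (-0.0112, -0.0294, -0.0112)
I·α + gyro = (0.1300, 0.1100, 0.1900)
v₁ − v₀ = (0.03733333, -0.02133333, 0.01866667)
F = m·Δv/dt = (1.4000, -0.8000, 0.7000)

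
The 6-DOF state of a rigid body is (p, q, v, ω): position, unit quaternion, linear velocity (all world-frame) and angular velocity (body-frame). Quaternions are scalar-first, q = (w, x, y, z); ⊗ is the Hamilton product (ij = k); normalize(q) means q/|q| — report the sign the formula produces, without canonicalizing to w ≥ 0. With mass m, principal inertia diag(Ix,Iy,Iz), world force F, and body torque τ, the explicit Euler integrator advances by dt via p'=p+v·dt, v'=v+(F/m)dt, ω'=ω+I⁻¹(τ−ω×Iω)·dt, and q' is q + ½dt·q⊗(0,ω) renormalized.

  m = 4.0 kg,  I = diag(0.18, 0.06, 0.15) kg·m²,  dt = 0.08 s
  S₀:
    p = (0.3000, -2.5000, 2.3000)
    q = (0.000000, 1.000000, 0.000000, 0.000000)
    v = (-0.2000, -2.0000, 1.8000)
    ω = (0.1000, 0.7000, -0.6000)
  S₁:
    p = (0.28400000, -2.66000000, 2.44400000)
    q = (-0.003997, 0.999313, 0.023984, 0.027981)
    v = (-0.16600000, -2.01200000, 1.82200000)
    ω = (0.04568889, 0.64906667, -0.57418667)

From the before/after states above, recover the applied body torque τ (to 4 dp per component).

ω₁ − ω₀ = (-0.05431111, -0.05093333, 0.02581333)
precession coupling = (-0.0378, -0.0018, -0.0084)
I·α + gyro = (-0.1600, -0.0400, 0.0400)

τ = (-0.1600, -0.0400, 0.0400)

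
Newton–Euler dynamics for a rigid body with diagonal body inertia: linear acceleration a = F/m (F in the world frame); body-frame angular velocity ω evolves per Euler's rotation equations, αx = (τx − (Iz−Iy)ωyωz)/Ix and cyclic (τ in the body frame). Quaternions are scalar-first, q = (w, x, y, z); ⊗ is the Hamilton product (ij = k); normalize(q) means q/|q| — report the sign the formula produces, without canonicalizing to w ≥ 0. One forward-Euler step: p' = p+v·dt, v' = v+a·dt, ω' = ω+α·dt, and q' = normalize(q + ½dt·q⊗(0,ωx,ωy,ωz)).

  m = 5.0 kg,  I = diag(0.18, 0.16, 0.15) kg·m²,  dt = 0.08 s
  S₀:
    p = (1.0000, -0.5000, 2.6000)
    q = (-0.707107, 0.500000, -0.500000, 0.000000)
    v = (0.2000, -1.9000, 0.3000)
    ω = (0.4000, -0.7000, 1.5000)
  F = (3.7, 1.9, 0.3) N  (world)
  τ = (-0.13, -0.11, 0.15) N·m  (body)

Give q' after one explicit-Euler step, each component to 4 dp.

q' = (-0.7274, 0.4576, -0.5090, -0.0483)

2q̇ = q⊗(0,ω) = (-0.5500000, -1.0328428, -0.2550251, -1.2106605)
q' = normalize(q + ½dt·q⊗(0,ω)) = (-0.7274, 0.4576, -0.5090, -0.0483)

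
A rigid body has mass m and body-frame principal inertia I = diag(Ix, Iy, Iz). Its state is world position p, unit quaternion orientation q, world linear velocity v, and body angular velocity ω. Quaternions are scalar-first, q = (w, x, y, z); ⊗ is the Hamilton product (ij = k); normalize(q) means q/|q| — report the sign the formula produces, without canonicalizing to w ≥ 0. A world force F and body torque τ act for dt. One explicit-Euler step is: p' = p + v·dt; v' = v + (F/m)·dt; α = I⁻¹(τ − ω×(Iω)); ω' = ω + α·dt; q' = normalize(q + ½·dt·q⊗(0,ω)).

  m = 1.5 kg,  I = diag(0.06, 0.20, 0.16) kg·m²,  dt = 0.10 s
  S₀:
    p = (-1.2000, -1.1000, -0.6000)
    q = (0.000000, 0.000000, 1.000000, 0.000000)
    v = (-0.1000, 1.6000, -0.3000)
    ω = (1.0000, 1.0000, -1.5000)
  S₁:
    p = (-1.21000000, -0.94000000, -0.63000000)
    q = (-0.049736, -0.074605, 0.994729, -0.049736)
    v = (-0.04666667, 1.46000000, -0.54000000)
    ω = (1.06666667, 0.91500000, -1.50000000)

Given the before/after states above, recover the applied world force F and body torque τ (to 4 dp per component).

rate change Δω = (0.06666667, -0.08500000, 0.00000000)
τ = I·(Δω/dt) + ω₀×(Iω₀) = (0.1000, -0.0200, 0.1400)
Δv = v₁−v₀ = (0.05333333, -0.14000000, -0.24000000)
applied force F = (0.8000, -2.1000, -3.6000)

F = (0.8000, -2.1000, -3.6000)
τ = (0.1000, -0.0200, 0.1400)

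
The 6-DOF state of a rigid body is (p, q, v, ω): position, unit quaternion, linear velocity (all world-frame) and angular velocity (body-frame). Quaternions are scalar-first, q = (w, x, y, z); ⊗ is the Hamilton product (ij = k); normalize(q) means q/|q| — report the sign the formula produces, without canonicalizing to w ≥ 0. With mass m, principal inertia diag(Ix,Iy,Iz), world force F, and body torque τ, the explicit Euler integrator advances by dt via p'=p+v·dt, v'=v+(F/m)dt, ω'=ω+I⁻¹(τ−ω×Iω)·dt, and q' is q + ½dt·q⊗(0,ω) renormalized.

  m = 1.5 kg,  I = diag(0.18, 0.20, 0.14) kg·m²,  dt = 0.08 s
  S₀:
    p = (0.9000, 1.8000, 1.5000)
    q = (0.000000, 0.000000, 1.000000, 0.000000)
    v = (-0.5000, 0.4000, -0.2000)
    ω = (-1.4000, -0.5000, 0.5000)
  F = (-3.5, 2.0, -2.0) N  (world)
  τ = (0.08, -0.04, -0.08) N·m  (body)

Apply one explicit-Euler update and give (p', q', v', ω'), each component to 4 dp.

α = I⁻¹(τ − ω×Iω) = (0.3611, -0.0600, -0.6714)
ω' = ω + α·dt = (-1.3711, -0.5048, 0.4463)
2q̇ = q⊗(0,ω) = (0.5000000, 0.5000000, 0.0000000, 1.4000000)
q + ½dt·q⊗(0,ω), renormalized = (0.0200, 0.0200, 0.9980, 0.0559)
linear accel F/m = (-2.3333, 1.3333, -1.3333)
new position p' = (0.8600, 1.8320, 1.4840)
v + (F/m)dt = (-0.6867, 0.5067, -0.3067)

p' = (0.8600, 1.8320, 1.4840)
q' = (0.0200, 0.0200, 0.9980, 0.0559)
v' = (-0.6867, 0.5067, -0.3067)
ω' = (-1.3711, -0.5048, 0.4463)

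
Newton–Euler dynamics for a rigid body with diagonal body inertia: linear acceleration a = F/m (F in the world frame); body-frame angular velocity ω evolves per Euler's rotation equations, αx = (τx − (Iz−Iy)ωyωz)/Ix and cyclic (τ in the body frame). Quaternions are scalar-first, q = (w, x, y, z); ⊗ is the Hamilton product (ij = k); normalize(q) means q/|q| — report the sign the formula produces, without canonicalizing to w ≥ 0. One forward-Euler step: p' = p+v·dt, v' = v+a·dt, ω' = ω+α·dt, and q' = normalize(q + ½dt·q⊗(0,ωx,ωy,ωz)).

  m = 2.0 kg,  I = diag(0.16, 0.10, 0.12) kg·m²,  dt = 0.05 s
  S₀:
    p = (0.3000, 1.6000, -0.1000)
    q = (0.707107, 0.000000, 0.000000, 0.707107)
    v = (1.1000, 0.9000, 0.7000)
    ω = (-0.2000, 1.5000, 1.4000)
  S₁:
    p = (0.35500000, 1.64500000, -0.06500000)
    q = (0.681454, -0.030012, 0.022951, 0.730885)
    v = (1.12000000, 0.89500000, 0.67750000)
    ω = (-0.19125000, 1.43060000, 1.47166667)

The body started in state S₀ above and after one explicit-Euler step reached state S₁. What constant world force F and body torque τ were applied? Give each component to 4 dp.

F = (0.8000, -0.2000, -0.9000)
τ = (0.0700, -0.1500, 0.1900)

v₁ − v₀ = (0.02000000, -0.00500000, -0.02250000)
applied force F = (0.8000, -0.2000, -0.9000)
ω₁ − ω₀ = (0.00875000, -0.06940000, 0.07166667)
precession coupling = (0.0420, -0.0112, 0.0180)
τ = I·(Δω/dt) + ω₀×(Iω₀) = (0.0700, -0.1500, 0.1900)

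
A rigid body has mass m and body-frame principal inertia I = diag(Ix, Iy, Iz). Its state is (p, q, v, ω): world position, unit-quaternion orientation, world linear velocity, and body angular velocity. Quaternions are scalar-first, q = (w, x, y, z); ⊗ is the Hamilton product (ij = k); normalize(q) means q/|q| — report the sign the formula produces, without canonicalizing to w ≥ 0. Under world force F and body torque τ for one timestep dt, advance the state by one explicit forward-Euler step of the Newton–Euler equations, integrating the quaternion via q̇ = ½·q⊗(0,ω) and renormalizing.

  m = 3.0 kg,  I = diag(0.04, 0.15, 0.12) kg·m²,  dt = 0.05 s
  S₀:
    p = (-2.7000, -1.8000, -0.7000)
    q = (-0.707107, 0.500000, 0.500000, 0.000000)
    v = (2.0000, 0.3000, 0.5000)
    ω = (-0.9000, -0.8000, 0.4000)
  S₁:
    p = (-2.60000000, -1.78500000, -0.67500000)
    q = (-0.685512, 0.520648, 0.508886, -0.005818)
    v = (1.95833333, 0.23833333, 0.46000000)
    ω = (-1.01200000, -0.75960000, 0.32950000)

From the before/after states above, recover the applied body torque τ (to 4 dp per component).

rate change Δω = (-0.11200000, 0.04040000, -0.07050000)
I·α + gyro = (-0.0800, 0.1500, -0.0900)

τ = (-0.0800, 0.1500, -0.0900)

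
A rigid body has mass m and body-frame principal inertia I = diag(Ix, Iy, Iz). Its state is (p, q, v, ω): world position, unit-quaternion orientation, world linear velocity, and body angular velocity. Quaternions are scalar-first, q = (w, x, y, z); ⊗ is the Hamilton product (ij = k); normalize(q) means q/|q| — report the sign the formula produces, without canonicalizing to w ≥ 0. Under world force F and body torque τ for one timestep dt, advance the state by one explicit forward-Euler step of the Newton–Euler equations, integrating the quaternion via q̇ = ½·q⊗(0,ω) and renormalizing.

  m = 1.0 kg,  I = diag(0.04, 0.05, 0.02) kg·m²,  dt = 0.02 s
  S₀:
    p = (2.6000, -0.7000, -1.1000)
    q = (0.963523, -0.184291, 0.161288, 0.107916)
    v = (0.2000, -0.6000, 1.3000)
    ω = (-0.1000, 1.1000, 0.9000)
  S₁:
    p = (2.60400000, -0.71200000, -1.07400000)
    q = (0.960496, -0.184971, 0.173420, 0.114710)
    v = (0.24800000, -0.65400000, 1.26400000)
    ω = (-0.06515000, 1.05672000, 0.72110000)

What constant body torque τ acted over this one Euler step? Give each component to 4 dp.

ω₁ − ω₀ = (0.03485000, -0.04328000, -0.17890000)
precession coupling = (-0.0297, -0.0018, -0.0011)
applied torque τ = (0.0400, -0.1100, -0.1800)

τ = (0.0400, -0.1100, -0.1800)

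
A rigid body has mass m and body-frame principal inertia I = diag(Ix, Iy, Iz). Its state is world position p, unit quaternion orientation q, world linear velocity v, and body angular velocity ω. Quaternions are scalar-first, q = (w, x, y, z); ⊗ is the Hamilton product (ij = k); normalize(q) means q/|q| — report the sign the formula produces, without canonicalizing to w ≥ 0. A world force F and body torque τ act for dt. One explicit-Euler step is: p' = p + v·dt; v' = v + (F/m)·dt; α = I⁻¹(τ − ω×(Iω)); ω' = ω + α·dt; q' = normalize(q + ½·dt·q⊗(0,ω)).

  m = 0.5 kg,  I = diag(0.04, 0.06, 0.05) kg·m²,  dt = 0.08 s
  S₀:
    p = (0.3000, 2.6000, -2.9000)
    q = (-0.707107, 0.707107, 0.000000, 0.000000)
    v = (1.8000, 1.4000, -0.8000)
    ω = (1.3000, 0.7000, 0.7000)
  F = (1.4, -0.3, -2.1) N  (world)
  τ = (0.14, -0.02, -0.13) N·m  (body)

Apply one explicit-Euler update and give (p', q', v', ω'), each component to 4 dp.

p' = (0.4440, 2.7120, -2.9640)
q' = (-0.7423, 0.6689, -0.0395, 0.0000)
v' = (2.0240, 1.3520, -1.1360)
ω' = (1.5898, 0.6855, 0.4629)

angular accel α = (3.6225, -0.1817, -2.9640)
ω' = ω + α·dt = (1.5898, 0.6855, 0.4629)
Hamilton product q⊗(0,ω) = (-0.9192391, -0.9192391, -0.9899498, 0.0000000)
q' = normalize(q + ½dt·q⊗(0,ω)) = (-0.7423, 0.6689, -0.0395, 0.0000)
a = (2.8000, -0.6000, -4.2000)
p' = p + v·dt = (0.4440, 2.7120, -2.9640)
v + (F/m)dt = (2.0240, 1.3520, -1.1360)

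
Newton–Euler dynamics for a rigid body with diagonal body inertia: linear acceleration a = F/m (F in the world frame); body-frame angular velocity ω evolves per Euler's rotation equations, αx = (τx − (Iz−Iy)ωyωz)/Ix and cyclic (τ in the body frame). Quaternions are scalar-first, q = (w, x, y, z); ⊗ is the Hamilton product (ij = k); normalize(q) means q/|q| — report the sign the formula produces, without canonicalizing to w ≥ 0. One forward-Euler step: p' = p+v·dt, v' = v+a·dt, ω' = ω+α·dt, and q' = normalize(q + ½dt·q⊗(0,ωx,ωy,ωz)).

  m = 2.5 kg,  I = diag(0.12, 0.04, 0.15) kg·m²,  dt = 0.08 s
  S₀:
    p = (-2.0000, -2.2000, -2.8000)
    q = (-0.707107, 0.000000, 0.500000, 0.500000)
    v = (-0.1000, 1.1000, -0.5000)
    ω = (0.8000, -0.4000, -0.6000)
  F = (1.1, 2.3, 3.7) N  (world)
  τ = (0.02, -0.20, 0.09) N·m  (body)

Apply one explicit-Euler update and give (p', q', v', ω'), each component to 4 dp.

new position p' = (-2.0080, -2.1120, -2.8400)
v + (F/m)dt = (-0.0648, 1.1736, -0.3816)
gyro term ω×Iω = (0.0264, 0.0144, 0.0256)
angular accel α = (-0.0533, -5.3600, 0.4293)
ω' = ω + α·dt = (0.7957, -0.8288, -0.5657)
2q̇ = q⊗(0,ω) = (0.5000000, -0.6656856, 0.6828428, 0.0242642)
q + ½dt·q⊗(0,ω), renormalized = (-0.6865, -0.0266, 0.5268, 0.5005)

p' = (-2.0080, -2.1120, -2.8400)
q' = (-0.6865, -0.0266, 0.5268, 0.5005)
v' = (-0.0648, 1.1736, -0.3816)
ω' = (0.7957, -0.8288, -0.5657)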